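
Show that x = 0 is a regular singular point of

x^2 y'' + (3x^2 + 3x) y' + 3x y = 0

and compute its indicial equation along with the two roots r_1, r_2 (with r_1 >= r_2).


Divide by x^2 to reach normal form y'' + P_1(x) y' + P_2(x) y = 0 with P_1(x) = 3 + 3/x and P_2(x) = 3/x.
x = 0 is a singular point because the y'-coefficient 3 + 3/x has a pole at x = 0 and the y-coefficient 3/x has a pole at x = 0.
It is a regular singular point because x P_1(x) = p(x) = 3x + 3 and x^2 P_2(x) = q(x) = 3x are polynomials, hence analytic at x = 0.
p(0) = 3,  q(0) = 0.
Indicial equation: r(r-1) + p(0) r + q(0) = 0, i.e. r^2 + (p(0) - 1) r + q(0) = 0, i.e. r^2 + 2 r = 0.
Discriminant: (2)^2 - 4(0) = 4, so r = (-2 ± 2)/2.
Solving: r_1 = 0, r_2 = -2.

indicial: r^2 + 2 r = 0; roots r_1 = 0, r_2 = -2


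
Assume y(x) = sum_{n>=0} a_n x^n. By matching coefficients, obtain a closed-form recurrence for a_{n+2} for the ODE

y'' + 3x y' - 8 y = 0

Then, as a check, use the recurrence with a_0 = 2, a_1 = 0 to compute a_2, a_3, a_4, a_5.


Substitute y = sum_n a_n x^n.
y''(x) has coefficient (n+2)(n+1) a_{n+2} at x^n;
3 x y'(x) has coefficient 3 n a_n at x^n (shift);
-8 y(x) has coefficient -8 a_n at x^n.
Matching x^n: (n+2)(n+1) a_{n+2} + (3n - 8) a_n = 0.
Thus a_{n+2} = (-3n + 8) / ((n+1)(n+2)) * a_n.

Check with a_0 = 2, a_1 = 0 (apply the recurrence for n = 0, 1, 2, 3): a_0 = 2, a_1 = 0, a_2 = 8, a_3 = 0, a_4 = 4/3, a_5 = 0.

a_(n+2) = (-3n + 8) / ((n+1)(n+2)) * a_n; check: a_0 = 2, a_1 = 0, a_2 = 8, a_3 = 0, a_4 = 4/3, a_5 = 0


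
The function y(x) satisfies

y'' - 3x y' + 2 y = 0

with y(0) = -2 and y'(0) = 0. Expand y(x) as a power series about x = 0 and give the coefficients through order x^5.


Ansatz: y(x) = sum_{n>=0} a_n x^n, so y'(x) = sum_{n>=1} n a_n x^(n-1) and y''(x) = sum_{n>=2} n(n-1) a_n x^(n-2).
Substitute into P(x) y'' + Q(x) y' + R(x) y = 0 with P(x) = 1, Q(x) = -3x, R(x) = 2, and match powers of x.
Initial conditions: a_0 = -2, a_1 = 0.
Setting the coefficient of each power of x to zero and solving order by order (substituting the coefficients already found):
  x^0: 2 a_2 + 2 a_0 = 0  ->  2 a_2 = -2 a_0 = 4  ->  a_2 = 2
  x^1: 6 a_3 - a_1 = 0  ->  6 a_3 = a_1 = 0  ->  a_3 = 0
  x^2: 12 a_4 - 4 a_2 = 0  ->  12 a_4 = 4 a_2 = 8  ->  a_4 = 2/3
  x^3: 20 a_5 - 7 a_3 = 0  ->  20 a_5 = 7 a_3 = 0  ->  a_5 = 0
Truncated series: y(x) = -2 + 2 x^2 + (2/3) x^4 + O(x^6).

a_0 = -2; a_1 = 0; a_2 = 2; a_3 = 0; a_4 = 2/3; a_5 = 0


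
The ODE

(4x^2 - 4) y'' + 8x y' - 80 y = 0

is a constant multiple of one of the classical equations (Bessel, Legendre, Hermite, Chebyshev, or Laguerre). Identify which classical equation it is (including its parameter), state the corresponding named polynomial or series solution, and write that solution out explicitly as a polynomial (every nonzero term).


All three coefficients share the factor -4; dividing through by -4 gives  (1 - x^2) y'' - 2x y' + 20 y = 0.
This matches the Legendre equation (1 - x^2) y'' - 2x y' + n(n+1) y = 0 (note the -2x y' term) with n(n+1) = 20, so n = 4; the polynomial solution is P_4(x).
With y = sum_k a_k x^k, matching x^k gives (k+2)(k+1) a_{k+2} = [k(k+1) - n(n+1)] a_k = (k - 4)(k + 5) a_k. The right side vanishes at k = 4, so the series with the parity of 4 terminates at degree 4.
Standard normalization (P_n(1) = 1): leading coefficient (2n)!/(2^n (n!)^2) = 40320/(16*576) = 35/8, so a_4 = 35/8. Work downward with a_k = (k+1)(k+2) a_{k+2} / ((k - 4)(k + 5)):
  a_2 = (3)(4)(35/8) / ((2 - 4)(2 + 5)) = (105/2)/(-14) = -15/4
  a_0 = (1)(2)(-15/4) / ((0 - 4)(0 + 5)) = (-15/2)/(-20) = 3/8
Hence P_4(x) = 35 x^4/8 - 15 x^2/4 + 3/8.

P_4(x); series = 35 x^4/8 - 15 x^2/4 + 3/8


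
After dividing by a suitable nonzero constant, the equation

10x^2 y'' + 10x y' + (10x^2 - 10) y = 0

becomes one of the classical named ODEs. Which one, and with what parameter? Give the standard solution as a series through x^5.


All three coefficients share the factor 10; dividing through by 10 gives  x^2 y'' + x y' + (x^2 - 1) y = 0.
This matches the Bessel equation x^2 y'' + x y' + (x^2 - nu^2) y = 0 with nu^2 = 1, so nu = 1; the solution bounded at x = 0 is J_1(x).
Frobenius at x = 0: indicial roots ±nu; for r = nu the recurrence k(k + 2nu) c_k = -c_{k-2} gives the standard series J_nu(x) = sum_{k>=0} (-1)^k / (k! (k+nu)!) (x/2)^(2k+nu). Evaluate the first 3 terms:
  k = 0: (-1)^0 / (0! * 1! * 2^1) x^1 = 1/(1*1*2) x^1 = (1/2) x^1
  k = 1: (-1)^1 / (1! * 2! * 2^3) x^3 = -1/(1*2*8) x^3 = (-1/16) x^3
  k = 2: (-1)^2 / (2! * 3! * 2^5) x^5 = 1/(2*6*32) x^5 = (1/384) x^5
Hence J_1(x) = x^5/384 - x^3/16 + x/2 + ....

J_1(x); series = x^5/384 - x^3/16 + x/2


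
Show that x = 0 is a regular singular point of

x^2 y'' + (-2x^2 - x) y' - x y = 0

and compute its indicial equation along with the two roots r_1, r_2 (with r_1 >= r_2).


Divide by x^2 to reach normal form y'' + P_1(x) y' + P_2(x) y = 0 with P_1(x) = -2 - 1/x and P_2(x) = -1/x.
x = 0 is a singular point because the y'-coefficient -2 - 1/x has a pole at x = 0 and the y-coefficient -1/x has a pole at x = 0.
It is a regular singular point because x P_1(x) = p(x) = -2x - 1 and x^2 P_2(x) = q(x) = -x are polynomials, hence analytic at x = 0.
p(0) = -1,  q(0) = 0.
Indicial equation: r(r-1) + p(0) r + q(0) = 0, i.e. r^2 + (p(0) - 1) r + q(0) = 0, i.e. r^2 - 2 r = 0.
Discriminant: (-2)^2 - 4(0) = 4, so r = (2 ± 2)/2.
Solving: r_1 = 2, r_2 = 0.

indicial: r^2 - 2 r = 0; roots r_1 = 2, r_2 = 0


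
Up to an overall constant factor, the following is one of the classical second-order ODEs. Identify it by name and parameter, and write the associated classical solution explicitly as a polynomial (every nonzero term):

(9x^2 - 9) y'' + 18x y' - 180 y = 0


All three coefficients share the factor -9; dividing through by -9 gives  (1 - x^2) y'' - 2x y' + 20 y = 0.
This matches the Legendre equation (1 - x^2) y'' - 2x y' + n(n+1) y = 0 (note the -2x y' term) with n(n+1) = 20, so n = 4; the polynomial solution is P_4(x).
With y = sum_k a_k x^k, matching x^k gives (k+2)(k+1) a_{k+2} = [k(k+1) - n(n+1)] a_k = (k - 4)(k + 5) a_k. The right side vanishes at k = 4, so the series with the parity of 4 terminates at degree 4.
Standard normalization (P_n(1) = 1): leading coefficient (2n)!/(2^n (n!)^2) = 40320/(16*576) = 35/8, so a_4 = 35/8. Work downward with a_k = (k+1)(k+2) a_{k+2} / ((k - 4)(k + 5)):
  a_2 = (3)(4)(35/8) / ((2 - 4)(2 + 5)) = (105/2)/(-14) = -15/4
  a_0 = (1)(2)(-15/4) / ((0 - 4)(0 + 5)) = (-15/2)/(-20) = 3/8
Hence P_4(x) = 35 x^4/8 - 15 x^2/4 + 3/8.

P_4(x); series = 35 x^4/8 - 15 x^2/4 + 3/8


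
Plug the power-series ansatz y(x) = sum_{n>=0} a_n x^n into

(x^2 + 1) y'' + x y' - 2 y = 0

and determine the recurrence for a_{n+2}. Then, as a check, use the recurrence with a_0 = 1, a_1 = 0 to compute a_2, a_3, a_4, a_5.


Substitute y = sum_n a_n x^n.
(1 + 1 x^2) y'' contributes (n+2)(n+1) a_{n+2} + n(n-1) a_n at x^n.
x y'(x) contributes n a_n at x^n.
-2 y(x) contributes -2 a_n at x^n.
Matching x^n: (n+2)(n+1) a_{n+2} + (n(n-1) + n - 2) a_n = 0.
Thus a_{n+2} = (-n(n-1) - n + 2) / ((n+1)(n+2)) * a_n.

Check with a_0 = 1, a_1 = 0 (apply the recurrence for n = 0, 1, 2, 3): a_0 = 1, a_1 = 0, a_2 = 1, a_3 = 0, a_4 = -1/6, a_5 = 0.

a_(n+2) = (-n(n-1) - n + 2) / ((n+1)(n+2)) * a_n; check: a_0 = 1, a_1 = 0, a_2 = 1, a_3 = 0, a_4 = -1/6, a_5 = 0


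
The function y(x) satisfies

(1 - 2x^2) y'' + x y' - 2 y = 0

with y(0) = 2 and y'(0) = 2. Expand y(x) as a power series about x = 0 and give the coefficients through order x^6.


Ansatz: y(x) = sum_{n>=0} a_n x^n, so y'(x) = sum_{n>=1} n a_n x^(n-1) and y''(x) = sum_{n>=2} n(n-1) a_n x^(n-2).
Substitute into P(x) y'' + Q(x) y' + R(x) y = 0 with P(x) = 1 - 2x^2, Q(x) = x, R(x) = -2, and match powers of x.
Initial conditions: a_0 = 2, a_1 = 2.
Setting the coefficient of each power of x to zero and solving order by order (substituting the coefficients already found):
  x^0: 2 a_2 - 2 a_0 = 0  ->  2 a_2 = 2 a_0 = 4  ->  a_2 = 2
  x^1: 6 a_3 - a_1 = 0  ->  6 a_3 = a_1 = 2  ->  a_3 = 1/3
  x^2: 12 a_4 - 4 a_2 = 0  ->  12 a_4 = 4 a_2 = 8  ->  a_4 = 2/3
  x^3: 20 a_5 - 11 a_3 = 0  ->  20 a_5 = 11 a_3 = 11/3  ->  a_5 = 11/60
  x^4: 30 a_6 - 22 a_4 = 0  ->  30 a_6 = 22 a_4 = 44/3  ->  a_6 = 22/45
Truncated series: y(x) = 2 + 2 x + 2 x^2 + (1/3) x^3 + (2/3) x^4 + (11/60) x^5 + (22/45) x^6 + O(x^7).

a_0 = 2; a_1 = 2; a_2 = 2; a_3 = 1/3; a_4 = 2/3; a_5 = 11/60; a_6 = 22/45


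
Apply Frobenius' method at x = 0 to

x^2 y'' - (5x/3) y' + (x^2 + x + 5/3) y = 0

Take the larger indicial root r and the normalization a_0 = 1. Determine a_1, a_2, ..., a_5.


Write in Frobenius form y'' + (p(x)/x) y' + (q(x)/x^2) y = 0:
  p(x) = -5/3,  q(x) = x^2 + x + 5/3.
Indicial equation: r(r-1) + (-5/3) r + (5/3) = 0 -> roots r_1 = 5/3, r_2 = 1.
Take r = r_1 = 5/3. Let y(x) = x^r sum_{n>=0} a_n x^n with a_0 = 1.
Substitute y = x^r sum a_n x^n and match x^{r+n}. The recurrence is
  D(n) a_n + 1 a_{n-1} + 1 a_{n-2} = 0,  where D(n) = (r+n)(r+n-1) + (-5/3)(r+n) + (5/3).
  a_n = [-1 a_{n-1} - 1 a_{n-2}] / D(n).
Since the indicial polynomial factors as (r - r_1)(r - r_2), D(n) = (r_1 + n - r_1)(r_1 + n - r_2) = n(n + 2/3).
Evaluating step by step (a_0 = 1):
  n = 1: D(1) = 1(1 + 2/3) = 5/3; numerator = -1(1) = -1; a_1 = (-1)/(5/3) = -3/5
  n = 2: D(2) = 2(2 + 2/3) = 16/3; numerator = -1(-3/5) - 1(1) = -2/5; a_2 = (-2/5)/(16/3) = -3/40
  n = 3: D(3) = 3(3 + 2/3) = 11; numerator = -1(-3/40) - 1(-3/5) = 27/40; a_3 = (27/40)/(11) = 27/440
  n = 4: D(4) = 4(4 + 2/3) = 56/3; numerator = -1(27/440) - 1(-3/40) = 3/220; a_4 = (3/220)/(56/3) = 9/12320
  n = 5: D(5) = 5(5 + 2/3) = 85/3; numerator = -1(9/12320) - 1(27/440) = -153/2464; a_5 = (-153/2464)/(85/3) = -27/12320

r = 5/3; a_0 = 1; a_1 = -3/5; a_2 = -3/40; a_3 = 27/440; a_4 = 9/12320; a_5 = -27/12320


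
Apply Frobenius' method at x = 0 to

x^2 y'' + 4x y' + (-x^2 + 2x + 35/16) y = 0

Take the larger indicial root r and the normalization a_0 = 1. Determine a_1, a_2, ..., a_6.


Write in Frobenius form y'' + (p(x)/x) y' + (q(x)/x^2) y = 0:
  p(x) = 4,  q(x) = -x^2 + 2x + 35/16.
Indicial equation: r(r-1) + (4) r + (35/16) = 0 -> roots r_1 = -5/4, r_2 = -7/4.
Take r = r_1 = -5/4. Let y(x) = x^r sum_{n>=0} a_n x^n with a_0 = 1.
Substitute y = x^r sum a_n x^n and match x^{r+n}. The recurrence is
  D(n) a_n + 2 a_{n-1} - 1 a_{n-2} = 0,  where D(n) = (r+n)(r+n-1) + (4)(r+n) + (35/16).
  a_n = [-2 a_{n-1} + 1 a_{n-2}] / D(n).
Since the indicial polynomial factors as (r - r_1)(r - r_2), D(n) = (r_1 + n - r_1)(r_1 + n - r_2) = n(n + 1/2).
Evaluating step by step (a_0 = 1):
  n = 1: D(1) = 1(1 + 1/2) = 3/2; numerator = -2(1) = -2; a_1 = (-2)/(3/2) = -4/3
  n = 2: D(2) = 2(2 + 1/2) = 5; numerator = -2(-4/3) + 1(1) = 11/3; a_2 = (11/3)/(5) = 11/15
  n = 3: D(3) = 3(3 + 1/2) = 21/2; numerator = -2(11/15) + 1(-4/3) = -14/5; a_3 = (-14/5)/(21/2) = -4/15
  n = 4: D(4) = 4(4 + 1/2) = 18; numerator = -2(-4/15) + 1(11/15) = 19/15; a_4 = (19/15)/(18) = 19/270
  n = 5: D(5) = 5(5 + 1/2) = 55/2; numerator = -2(19/270) + 1(-4/15) = -11/27; a_5 = (-11/27)/(55/2) = -2/135
  n = 6: D(6) = 6(6 + 1/2) = 39; numerator = -2(-2/135) + 1(19/270) = 1/10; a_6 = (1/10)/(39) = 1/390

r = -5/4; a_0 = 1; a_1 = -4/3; a_2 = 11/15; a_3 = -4/15; a_4 = 19/270; a_5 = -2/135; a_6 = 1/390


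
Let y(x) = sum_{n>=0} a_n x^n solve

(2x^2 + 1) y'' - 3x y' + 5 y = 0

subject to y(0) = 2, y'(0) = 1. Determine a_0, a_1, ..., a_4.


Ansatz: y(x) = sum_{n>=0} a_n x^n, so y'(x) = sum_{n>=1} n a_n x^(n-1) and y''(x) = sum_{n>=2} n(n-1) a_n x^(n-2).
Substitute into P(x) y'' + Q(x) y' + R(x) y = 0 with P(x) = 2x^2 + 1, Q(x) = -3x, R(x) = 5, and match powers of x.
Initial conditions: a_0 = 2, a_1 = 1.
Setting the coefficient of each power of x to zero and solving order by order (substituting the coefficients already found):
  x^0: 2 a_2 + 5 a_0 = 0  ->  2 a_2 = -5 a_0 = -10  ->  a_2 = -5
  x^1: 6 a_3 + 2 a_1 = 0  ->  6 a_3 = -2 a_1 = -2  ->  a_3 = -1/3
  x^2: 12 a_4 + 3 a_2 = 0  ->  12 a_4 = -3 a_2 = 15  ->  a_4 = 5/4
Truncated series: y(x) = 2 + x - 5 x^2 - (1/3) x^3 + (5/4) x^4 + O(x^5).

a_0 = 2; a_1 = 1; a_2 = -5; a_3 = -1/3; a_4 = 5/4


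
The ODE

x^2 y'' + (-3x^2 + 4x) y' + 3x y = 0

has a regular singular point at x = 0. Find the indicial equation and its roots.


Divide by x^2 to reach normal form y'' + P_1(x) y' + P_2(x) y = 0 with P_1(x) = -3 + 4/x and P_2(x) = 3/x.
x = 0 is a singular point because the y'-coefficient -3 + 4/x has a pole at x = 0 and the y-coefficient 3/x has a pole at x = 0.
It is a regular singular point because x P_1(x) = p(x) = 4 - 3x and x^2 P_2(x) = q(x) = 3x are polynomials, hence analytic at x = 0.
p(0) = 4,  q(0) = 0.
Indicial equation: r(r-1) + p(0) r + q(0) = 0, i.e. r^2 + (p(0) - 1) r + q(0) = 0, i.e. r^2 + 3 r = 0.
Discriminant: (3)^2 - 4(0) = 9, so r = (-3 ± 3)/2.
Solving: r_1 = 0, r_2 = -3.

indicial: r^2 + 3 r = 0; roots r_1 = 0, r_2 = -3


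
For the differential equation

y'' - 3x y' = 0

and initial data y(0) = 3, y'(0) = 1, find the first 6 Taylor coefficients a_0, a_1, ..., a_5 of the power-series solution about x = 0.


Ansatz: y(x) = sum_{n>=0} a_n x^n, so y'(x) = sum_{n>=1} n a_n x^(n-1) and y''(x) = sum_{n>=2} n(n-1) a_n x^(n-2).
Substitute into P(x) y'' + Q(x) y' + R(x) y = 0 with P(x) = 1, Q(x) = -3x, R(x) = 0, and match powers of x.
Initial conditions: a_0 = 3, a_1 = 1.
Setting the coefficient of each power of x to zero and solving order by order (substituting the coefficients already found):
  x^0: 2 a_2 = 0  ->  a_2 = 0
  x^1: 6 a_3 - 3 a_1 = 0  ->  6 a_3 = 3 a_1 = 3  ->  a_3 = 1/2
  x^2: 12 a_4 - 6 a_2 = 0  ->  12 a_4 = 6 a_2 = 0  ->  a_4 = 0
  x^3: 20 a_5 - 9 a_3 = 0  ->  20 a_5 = 9 a_3 = 9/2  ->  a_5 = 9/40
Truncated series: y(x) = 3 + x + (1/2) x^3 + (9/40) x^5 + O(x^6).

a_0 = 3; a_1 = 1; a_2 = 0; a_3 = 1/2; a_4 = 0; a_5 = 9/40


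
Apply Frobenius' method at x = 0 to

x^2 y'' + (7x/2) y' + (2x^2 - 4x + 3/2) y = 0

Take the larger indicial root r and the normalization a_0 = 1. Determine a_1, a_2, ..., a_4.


Write in Frobenius form y'' + (p(x)/x) y' + (q(x)/x^2) y = 0:
  p(x) = 7/2,  q(x) = 2x^2 - 4x + 3/2.
Indicial equation: r(r-1) + (7/2) r + (3/2) = 0 -> roots r_1 = -1, r_2 = -3/2.
Take r = r_1 = -1. Let y(x) = x^r sum_{n>=0} a_n x^n with a_0 = 1.
Substitute y = x^r sum a_n x^n and match x^{r+n}. The recurrence is
  D(n) a_n - 4 a_{n-1} + 2 a_{n-2} = 0,  where D(n) = (r+n)(r+n-1) + (7/2)(r+n) + (3/2).
  a_n = [4 a_{n-1} - 2 a_{n-2}] / D(n).
Since the indicial polynomial factors as (r - r_1)(r - r_2), D(n) = (r_1 + n - r_1)(r_1 + n - r_2) = n(n + 1/2).
Evaluating step by step (a_0 = 1):
  n = 1: D(1) = 1(1 + 1/2) = 3/2; numerator = 4(1) = 4; a_1 = (4)/(3/2) = 8/3
  n = 2: D(2) = 2(2 + 1/2) = 5; numerator = 4(8/3) - 2(1) = 26/3; a_2 = (26/3)/(5) = 26/15
  n = 3: D(3) = 3(3 + 1/2) = 21/2; numerator = 4(26/15) - 2(8/3) = 8/5; a_3 = (8/5)/(21/2) = 16/105
  n = 4: D(4) = 4(4 + 1/2) = 18; numerator = 4(16/105) - 2(26/15) = -20/7; a_4 = (-20/7)/(18) = -10/63

r = -1; a_0 = 1; a_1 = 8/3; a_2 = 26/15; a_3 = 16/105; a_4 = -10/63


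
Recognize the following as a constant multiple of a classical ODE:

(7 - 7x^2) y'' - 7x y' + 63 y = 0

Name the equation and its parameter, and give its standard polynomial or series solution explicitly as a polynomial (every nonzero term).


All three coefficients share the factor 7; dividing through by 7 gives  (1 - x^2) y'' - x y' + 9 y = 0.
This matches the Chebyshev equation (1 - x^2) y'' - x y' + n^2 y = 0 (note the -x y' term, not -2x y') with n^2 = 9, so n = 3; the polynomial solution is T_3(x).
With y = sum_k a_k x^k, matching x^k gives (k+2)(k+1) a_{k+2} = (k^2 - n^2) a_k = (k - 3)(k + 3) a_k. The right side vanishes at k = 3, so the series with the parity of 3 terminates at degree 3.
Standard normalization: leading coefficient of T_n is 2^(n-1), so a_3 = 2^2 = 4. Work downward with a_k = (k+1)(k+2) a_{k+2} / ((k - 3)(k + 3)):
  a_1 = (2)(3)(4) / ((1 - 3)(1 + 3)) = 24/(-8) = -3
Hence T_3(x) = 4 x^3 - 3 x.

T_3(x); series = 4 x^3 - 3 x


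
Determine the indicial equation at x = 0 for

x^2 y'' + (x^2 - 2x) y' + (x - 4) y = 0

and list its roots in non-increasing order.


Divide by x^2 to reach normal form y'' + P_1(x) y' + P_2(x) y = 0 with P_1(x) = 1 - 2/x and P_2(x) = 1/x - 4/x^2.
x = 0 is a singular point because the y'-coefficient 1 - 2/x has a pole at x = 0 and the y-coefficient 1/x - 4/x^2 has a pole at x = 0.
It is a regular singular point because x P_1(x) = p(x) = x - 2 and x^2 P_2(x) = q(x) = x - 4 are polynomials, hence analytic at x = 0.
p(0) = -2,  q(0) = -4.
Indicial equation: r(r-1) + p(0) r + q(0) = 0, i.e. r^2 + (p(0) - 1) r + q(0) = 0, i.e. r^2 - 3 r - 4 = 0.
Discriminant: (-3)^2 - 4(-4) = 25, so r = (3 ± 5)/2.
Solving: r_1 = 4, r_2 = -1.

indicial: r^2 - 3 r - 4 = 0; roots r_1 = 4, r_2 = -1


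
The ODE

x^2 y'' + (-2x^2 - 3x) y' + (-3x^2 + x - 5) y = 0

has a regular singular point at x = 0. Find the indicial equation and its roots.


Divide by x^2 to reach normal form y'' + P_1(x) y' + P_2(x) y = 0 with P_1(x) = -2 - 3/x and P_2(x) = -3 + 1/x - 5/x^2.
x = 0 is a singular point because the y'-coefficient -2 - 3/x has a pole at x = 0 and the y-coefficient -3 + 1/x - 5/x^2 has a pole at x = 0.
It is a regular singular point because x P_1(x) = p(x) = -2x - 3 and x^2 P_2(x) = q(x) = -3x^2 + x - 5 are polynomials, hence analytic at x = 0.
p(0) = -3,  q(0) = -5.
Indicial equation: r(r-1) + p(0) r + q(0) = 0, i.e. r^2 + (p(0) - 1) r + q(0) = 0, i.e. r^2 - 4 r - 5 = 0.
Discriminant: (-4)^2 - 4(-5) = 36, so r = (4 ± 6)/2.
Solving: r_1 = 5, r_2 = -1.

indicial: r^2 - 4 r - 5 = 0; roots r_1 = 5, r_2 = -1


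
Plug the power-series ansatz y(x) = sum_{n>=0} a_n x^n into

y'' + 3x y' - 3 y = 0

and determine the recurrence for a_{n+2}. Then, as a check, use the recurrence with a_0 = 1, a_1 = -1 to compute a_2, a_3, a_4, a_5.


Substitute y = sum_n a_n x^n.
y''(x) has coefficient (n+2)(n+1) a_{n+2} at x^n;
3 x y'(x) has coefficient 3 n a_n at x^n (shift);
-3 y(x) has coefficient -3 a_n at x^n.
Matching x^n: (n+2)(n+1) a_{n+2} + (3n - 3) a_n = 0.
Thus a_{n+2} = (-3n + 3) / ((n+1)(n+2)) * a_n.

Check with a_0 = 1, a_1 = -1 (apply the recurrence for n = 0, 1, 2, 3): a_0 = 1, a_1 = -1, a_2 = 3/2, a_3 = 0, a_4 = -3/8, a_5 = 0.

a_(n+2) = (-3n + 3) / ((n+1)(n+2)) * a_n; check: a_0 = 1, a_1 = -1, a_2 = 3/2, a_3 = 0, a_4 = -3/8, a_5 = 0


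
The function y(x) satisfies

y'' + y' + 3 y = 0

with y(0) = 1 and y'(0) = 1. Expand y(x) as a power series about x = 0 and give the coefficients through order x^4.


Ansatz: y(x) = sum_{n>=0} a_n x^n, so y'(x) = sum_{n>=1} n a_n x^(n-1) and y''(x) = sum_{n>=2} n(n-1) a_n x^(n-2).
Substitute into P(x) y'' + Q(x) y' + R(x) y = 0 with P(x) = 1, Q(x) = 1, R(x) = 3, and match powers of x.
Initial conditions: a_0 = 1, a_1 = 1.
Setting the coefficient of each power of x to zero and solving order by order (substituting the coefficients already found):
  x^0: 2 a_2 + a_1 + 3 a_0 = 0  ->  2 a_2 = -a_1 - 3 a_0 = -4  ->  a_2 = -2
  x^1: 6 a_3 + 2 a_2 + 3 a_1 = 0  ->  6 a_3 = -2 a_2 - 3 a_1 = 1  ->  a_3 = 1/6
  x^2: 12 a_4 + 3 a_3 + 3 a_2 = 0  ->  12 a_4 = -3 a_3 - 3 a_2 = 11/2  ->  a_4 = 11/24
Truncated series: y(x) = 1 + x - 2 x^2 + (1/6) x^3 + (11/24) x^4 + O(x^5).

a_0 = 1; a_1 = 1; a_2 = -2; a_3 = 1/6; a_4 = 11/24


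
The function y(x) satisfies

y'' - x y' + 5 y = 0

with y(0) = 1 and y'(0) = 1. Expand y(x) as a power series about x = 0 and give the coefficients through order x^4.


Ansatz: y(x) = sum_{n>=0} a_n x^n, so y'(x) = sum_{n>=1} n a_n x^(n-1) and y''(x) = sum_{n>=2} n(n-1) a_n x^(n-2).
Substitute into P(x) y'' + Q(x) y' + R(x) y = 0 with P(x) = 1, Q(x) = -x, R(x) = 5, and match powers of x.
Initial conditions: a_0 = 1, a_1 = 1.
Setting the coefficient of each power of x to zero and solving order by order (substituting the coefficients already found):
  x^0: 2 a_2 + 5 a_0 = 0  ->  2 a_2 = -5 a_0 = -5  ->  a_2 = -5/2
  x^1: 6 a_3 + 4 a_1 = 0  ->  6 a_3 = -4 a_1 = -4  ->  a_3 = -2/3
  x^2: 12 a_4 + 3 a_2 = 0  ->  12 a_4 = -3 a_2 = 15/2  ->  a_4 = 5/8
Truncated series: y(x) = 1 + x - (5/2) x^2 - (2/3) x^3 + (5/8) x^4 + O(x^5).

a_0 = 1; a_1 = 1; a_2 = -5/2; a_3 = -2/3; a_4 = 5/8


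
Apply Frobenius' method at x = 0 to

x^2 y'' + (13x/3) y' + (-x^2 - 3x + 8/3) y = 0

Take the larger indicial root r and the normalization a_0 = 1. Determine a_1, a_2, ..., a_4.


Write in Frobenius form y'' + (p(x)/x) y' + (q(x)/x^2) y = 0:
  p(x) = 13/3,  q(x) = -x^2 - 3x + 8/3.
Indicial equation: r(r-1) + (13/3) r + (8/3) = 0 -> roots r_1 = -4/3, r_2 = -2.
Take r = r_1 = -4/3. Let y(x) = x^r sum_{n>=0} a_n x^n with a_0 = 1.
Substitute y = x^r sum a_n x^n and match x^{r+n}. The recurrence is
  D(n) a_n - 3 a_{n-1} - 1 a_{n-2} = 0,  where D(n) = (r+n)(r+n-1) + (13/3)(r+n) + (8/3).
  a_n = [3 a_{n-1} + 1 a_{n-2}] / D(n).
Since the indicial polynomial factors as (r - r_1)(r - r_2), D(n) = (r_1 + n - r_1)(r_1 + n - r_2) = n(n + 2/3).
Evaluating step by step (a_0 = 1):
  n = 1: D(1) = 1(1 + 2/3) = 5/3; numerator = 3(1) = 3; a_1 = (3)/(5/3) = 9/5
  n = 2: D(2) = 2(2 + 2/3) = 16/3; numerator = 3(9/5) + 1(1) = 32/5; a_2 = (32/5)/(16/3) = 6/5
  n = 3: D(3) = 3(3 + 2/3) = 11; numerator = 3(6/5) + 1(9/5) = 27/5; a_3 = (27/5)/(11) = 27/55
  n = 4: D(4) = 4(4 + 2/3) = 56/3; numerator = 3(27/55) + 1(6/5) = 147/55; a_4 = (147/55)/(56/3) = 63/440

r = -4/3; a_0 = 1; a_1 = 9/5; a_2 = 6/5; a_3 = 27/55; a_4 = 63/440


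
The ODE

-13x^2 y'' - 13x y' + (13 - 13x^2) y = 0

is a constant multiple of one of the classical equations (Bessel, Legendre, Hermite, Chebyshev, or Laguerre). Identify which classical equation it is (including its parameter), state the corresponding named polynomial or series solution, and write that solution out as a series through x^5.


All three coefficients share the factor -13; dividing through by -13 gives  x^2 y'' + x y' + (x^2 - 1) y = 0.
This matches the Bessel equation x^2 y'' + x y' + (x^2 - nu^2) y = 0 with nu^2 = 1, so nu = 1; the solution bounded at x = 0 is J_1(x).
Frobenius at x = 0: indicial roots ±nu; for r = nu the recurrence k(k + 2nu) c_k = -c_{k-2} gives the standard series J_nu(x) = sum_{k>=0} (-1)^k / (k! (k+nu)!) (x/2)^(2k+nu). Evaluate the first 3 terms:
  k = 0: (-1)^0 / (0! * 1! * 2^1) x^1 = 1/(1*1*2) x^1 = (1/2) x^1
  k = 1: (-1)^1 / (1! * 2! * 2^3) x^3 = -1/(1*2*8) x^3 = (-1/16) x^3
  k = 2: (-1)^2 / (2! * 3! * 2^5) x^5 = 1/(2*6*32) x^5 = (1/384) x^5
Hence J_1(x) = x^5/384 - x^3/16 + x/2 + ....

J_1(x); series = x^5/384 - x^3/16 + x/2


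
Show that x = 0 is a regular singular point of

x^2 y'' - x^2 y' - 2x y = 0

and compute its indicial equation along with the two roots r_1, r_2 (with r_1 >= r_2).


Divide by x^2 to reach normal form y'' + P_1(x) y' + P_2(x) y = 0 with P_1(x) = -1 and P_2(x) = -2/x.
x = 0 is a singular point because the y-coefficient -2/x has a pole at x = 0.
It is a regular singular point because x P_1(x) = p(x) = -x and x^2 P_2(x) = q(x) = -2x are polynomials, hence analytic at x = 0.
p(0) = 0,  q(0) = 0.
Indicial equation: r(r-1) + p(0) r + q(0) = 0, i.e. r^2 + (p(0) - 1) r + q(0) = 0, i.e. r^2 - 1 r = 0.
Discriminant: (-1)^2 - 4(0) = 1, so r = (1 ± 1)/2.
Solving: r_1 = 1, r_2 = 0.

indicial: r^2 - 1 r = 0; roots r_1 = 1, r_2 = 0


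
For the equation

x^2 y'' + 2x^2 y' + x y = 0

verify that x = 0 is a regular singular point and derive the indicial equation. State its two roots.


Divide by x^2 to reach normal form y'' + P_1(x) y' + P_2(x) y = 0 with P_1(x) = 2 and P_2(x) = 1/x.
x = 0 is a singular point because the y-coefficient 1/x has a pole at x = 0.
It is a regular singular point because x P_1(x) = p(x) = 2x and x^2 P_2(x) = q(x) = x are polynomials, hence analytic at x = 0.
p(0) = 0,  q(0) = 0.
Indicial equation: r(r-1) + p(0) r + q(0) = 0, i.e. r^2 + (p(0) - 1) r + q(0) = 0, i.e. r^2 - 1 r = 0.
Discriminant: (-1)^2 - 4(0) = 1, so r = (1 ± 1)/2.
Solving: r_1 = 1, r_2 = 0.

indicial: r^2 - 1 r = 0; roots r_1 = 1, r_2 = 0


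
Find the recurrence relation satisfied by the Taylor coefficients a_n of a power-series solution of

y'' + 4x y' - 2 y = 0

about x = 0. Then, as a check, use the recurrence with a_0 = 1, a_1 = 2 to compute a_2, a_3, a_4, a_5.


Substitute y = sum_n a_n x^n.
y''(x) has coefficient (n+2)(n+1) a_{n+2} at x^n;
4 x y'(x) has coefficient 4 n a_n at x^n (shift);
-2 y(x) has coefficient -2 a_n at x^n.
Matching x^n: (n+2)(n+1) a_{n+2} + (4n - 2) a_n = 0.
Thus a_{n+2} = (-4n + 2) / ((n+1)(n+2)) * a_n.

Check with a_0 = 1, a_1 = 2 (apply the recurrence for n = 0, 1, 2, 3): a_0 = 1, a_1 = 2, a_2 = 1, a_3 = -2/3, a_4 = -1/2, a_5 = 1/3.

a_(n+2) = (-4n + 2) / ((n+1)(n+2)) * a_n; check: a_0 = 1, a_1 = 2, a_2 = 1, a_3 = -2/3, a_4 = -1/2, a_5 = 1/3


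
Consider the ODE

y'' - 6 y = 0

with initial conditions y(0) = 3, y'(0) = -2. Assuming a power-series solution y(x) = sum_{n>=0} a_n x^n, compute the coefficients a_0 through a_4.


Ansatz: y(x) = sum_{n>=0} a_n x^n, so y'(x) = sum_{n>=1} n a_n x^(n-1) and y''(x) = sum_{n>=2} n(n-1) a_n x^(n-2).
Substitute into P(x) y'' + Q(x) y' + R(x) y = 0 with P(x) = 1, Q(x) = 0, R(x) = -6, and match powers of x.
Initial conditions: a_0 = 3, a_1 = -2.
Setting the coefficient of each power of x to zero and solving order by order (substituting the coefficients already found):
  x^0: 2 a_2 - 6 a_0 = 0  ->  2 a_2 = 6 a_0 = 18  ->  a_2 = 9
  x^1: 6 a_3 - 6 a_1 = 0  ->  6 a_3 = 6 a_1 = -12  ->  a_3 = -2
  x^2: 12 a_4 - 6 a_2 = 0  ->  12 a_4 = 6 a_2 = 54  ->  a_4 = 9/2
Truncated series: y(x) = 3 - 2 x + 9 x^2 - 2 x^3 + (9/2) x^4 + O(x^5).

a_0 = 3; a_1 = -2; a_2 = 9; a_3 = -2; a_4 = 9/2


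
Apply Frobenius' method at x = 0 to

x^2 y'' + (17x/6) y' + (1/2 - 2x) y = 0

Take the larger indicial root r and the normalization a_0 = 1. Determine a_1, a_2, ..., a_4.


Write in Frobenius form y'' + (p(x)/x) y' + (q(x)/x^2) y = 0:
  p(x) = 17/6,  q(x) = 1/2 - 2x.
Indicial equation: r(r-1) + (17/6) r + (1/2) = 0 -> roots r_1 = -1/3, r_2 = -3/2.
Take r = r_1 = -1/3. Let y(x) = x^r sum_{n>=0} a_n x^n with a_0 = 1.
Substitute y = x^r sum a_n x^n and match x^{r+n}. The recurrence is
  D(n) a_n - 2 a_{n-1} = 0,  where D(n) = (r+n)(r+n-1) + (17/6)(r+n) + (1/2).
  a_n = 2 / D(n) * a_{n-1}.
Since the indicial polynomial factors as (r - r_1)(r - r_2), D(n) = (r_1 + n - r_1)(r_1 + n - r_2) = n(n + 7/6).
Evaluating step by step (a_0 = 1):
  n = 1: D(1) = 1(1 + 7/6) = 13/6; numerator = 2(1) = 2; a_1 = (2)/(13/6) = 12/13
  n = 2: D(2) = 2(2 + 7/6) = 19/3; numerator = 2(12/13) = 24/13; a_2 = (24/13)/(19/3) = 72/247
  n = 3: D(3) = 3(3 + 7/6) = 25/2; numerator = 2(72/247) = 144/247; a_3 = (144/247)/(25/2) = 288/6175
  n = 4: D(4) = 4(4 + 7/6) = 62/3; numerator = 2(288/6175) = 576/6175; a_4 = (576/6175)/(62/3) = 864/191425

r = -1/3; a_0 = 1; a_1 = 12/13; a_2 = 72/247; a_3 = 288/6175; a_4 = 864/191425


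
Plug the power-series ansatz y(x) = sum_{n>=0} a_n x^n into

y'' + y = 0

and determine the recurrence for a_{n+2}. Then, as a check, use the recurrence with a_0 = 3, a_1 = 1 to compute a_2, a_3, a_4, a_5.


Substitute y = sum_n a_n x^n into y'' + (const) y = 0.
y''(x) = sum_{n>=0} (n+2)(n+1) a_{n+2} x^n.
The ODE becomes sum_n [(n+2)(n+1) a_{n+2} + 1 a_n] x^n = 0.
Setting each coefficient to zero gives the recurrence:
  (n+2)(n+1) a_{n+2} + 1 a_n = 0,
  a_{n+2} = -1 / ((n+1)(n+2)) a_n.

Check with a_0 = 3, a_1 = 1 (apply the recurrence for n = 0, 1, 2, 3): a_0 = 3, a_1 = 1, a_2 = -3/2, a_3 = -1/6, a_4 = 1/8, a_5 = 1/120.

a_{n+2} = -1/((n+1)(n+2)) * a_n; check: a_0 = 3, a_1 = 1, a_2 = -3/2, a_3 = -1/6, a_4 = 1/8, a_5 = 1/120


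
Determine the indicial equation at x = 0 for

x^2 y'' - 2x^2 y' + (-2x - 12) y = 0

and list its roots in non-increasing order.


Divide by x^2 to reach normal form y'' + P_1(x) y' + P_2(x) y = 0 with P_1(x) = -2 and P_2(x) = -2/x - 12/x^2.
x = 0 is a singular point because the y-coefficient -2/x - 12/x^2 has a pole at x = 0.
It is a regular singular point because x P_1(x) = p(x) = -2x and x^2 P_2(x) = q(x) = -2x - 12 are polynomials, hence analytic at x = 0.
p(0) = 0,  q(0) = -12.
Indicial equation: r(r-1) + p(0) r + q(0) = 0, i.e. r^2 + (p(0) - 1) r + q(0) = 0, i.e. r^2 - 1 r - 12 = 0.
Discriminant: (-1)^2 - 4(-12) = 49, so r = (1 ± 7)/2.
Solving: r_1 = 4, r_2 = -3.

indicial: r^2 - 1 r - 12 = 0; roots r_1 = 4, r_2 = -3


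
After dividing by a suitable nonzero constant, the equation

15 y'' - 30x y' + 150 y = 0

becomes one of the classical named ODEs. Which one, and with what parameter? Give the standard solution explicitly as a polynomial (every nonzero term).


All three coefficients share the factor 15; dividing through by 15 gives  y'' - 2x y' + 10 y = 0.
This matches the Hermite equation y'' - 2x y' + 2n y = 0 with 2n = 10, so n = 5; the polynomial solution is H_5(x).
With y = sum_k a_k x^k, matching x^k gives (k+2)(k+1) a_{k+2} = 2(k - n) a_k = 2(k - 5) a_k. The right side vanishes at k = 5, so the series with the parity of 5 terminates at degree 5.
Standard normalization: leading coefficient of H_n is 2^n, so a_5 = 2^5 = 32. Work downward with a_k = (k+1)(k+2) a_{k+2} / (2(k - n)):
  a_3 = (4)(5)(32) / (2(3 - 5)) = 640/(-4) = -160
  a_1 = (2)(3)(-160) / (2(1 - 5)) = -960/(-8) = 120
Hence H_5(x) = 32 x^5 - 160 x^3 + 120 x.

H_5(x); series = 32 x^5 - 160 x^3 + 120 x


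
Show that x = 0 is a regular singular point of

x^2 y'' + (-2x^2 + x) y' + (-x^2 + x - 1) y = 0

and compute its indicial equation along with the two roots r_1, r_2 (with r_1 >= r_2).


Divide by x^2 to reach normal form y'' + P_1(x) y' + P_2(x) y = 0 with P_1(x) = -2 + 1/x and P_2(x) = -1 + 1/x - 1/x^2.
x = 0 is a singular point because the y'-coefficient -2 + 1/x has a pole at x = 0 and the y-coefficient -1 + 1/x - 1/x^2 has a pole at x = 0.
It is a regular singular point because x P_1(x) = p(x) = 1 - 2x and x^2 P_2(x) = q(x) = -x^2 + x - 1 are polynomials, hence analytic at x = 0.
p(0) = 1,  q(0) = -1.
Indicial equation: r(r-1) + p(0) r + q(0) = 0, i.e. r^2 + (p(0) - 1) r + q(0) = 0, i.e. r^2 - 1 = 0.
Discriminant: (0)^2 - 4(-1) = 4, so r = (0 ± 2)/2.
Solving: r_1 = 1, r_2 = -1.

indicial: r^2 - 1 = 0; roots r_1 = 1, r_2 = -1


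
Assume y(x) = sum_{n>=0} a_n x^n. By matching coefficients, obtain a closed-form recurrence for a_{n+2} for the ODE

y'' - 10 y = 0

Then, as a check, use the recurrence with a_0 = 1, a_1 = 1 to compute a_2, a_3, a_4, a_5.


Substitute y = sum_n a_n x^n into y'' + (const) y = 0.
y''(x) = sum_{n>=0} (n+2)(n+1) a_{n+2} x^n.
The ODE becomes sum_n [(n+2)(n+1) a_{n+2} - 10 a_n] x^n = 0.
Setting each coefficient to zero gives the recurrence:
  (n+2)(n+1) a_{n+2} - 10 a_n = 0,
  a_{n+2} = 10 / ((n+1)(n+2)) a_n.

Check with a_0 = 1, a_1 = 1 (apply the recurrence for n = 0, 1, 2, 3): a_0 = 1, a_1 = 1, a_2 = 5, a_3 = 5/3, a_4 = 25/6, a_5 = 5/6.

a_{n+2} = 10/((n+1)(n+2)) * a_n; check: a_0 = 1, a_1 = 1, a_2 = 5, a_3 = 5/3, a_4 = 25/6, a_5 = 5/6


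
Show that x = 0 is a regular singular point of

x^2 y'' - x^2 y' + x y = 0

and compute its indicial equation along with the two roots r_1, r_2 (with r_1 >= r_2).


Divide by x^2 to reach normal form y'' + P_1(x) y' + P_2(x) y = 0 with P_1(x) = -1 and P_2(x) = 1/x.
x = 0 is a singular point because the y-coefficient 1/x has a pole at x = 0.
It is a regular singular point because x P_1(x) = p(x) = -x and x^2 P_2(x) = q(x) = x are polynomials, hence analytic at x = 0.
p(0) = 0,  q(0) = 0.
Indicial equation: r(r-1) + p(0) r + q(0) = 0, i.e. r^2 + (p(0) - 1) r + q(0) = 0, i.e. r^2 - 1 r = 0.
Discriminant: (-1)^2 - 4(0) = 1, so r = (1 ± 1)/2.
Solving: r_1 = 1, r_2 = 0.

indicial: r^2 - 1 r = 0; roots r_1 = 1, r_2 = 0


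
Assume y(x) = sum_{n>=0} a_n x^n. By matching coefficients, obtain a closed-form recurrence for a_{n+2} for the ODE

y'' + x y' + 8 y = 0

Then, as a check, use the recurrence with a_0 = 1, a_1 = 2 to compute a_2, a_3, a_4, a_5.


Substitute y = sum_n a_n x^n.
y''(x) has coefficient (n+2)(n+1) a_{n+2} at x^n;
x y'(x) has coefficient n a_n at x^n (shift);
8 y(x) has coefficient 8 a_n at x^n.
Matching x^n: (n+2)(n+1) a_{n+2} + (n + 8) a_n = 0.
Thus a_{n+2} = (-n - 8) / ((n+1)(n+2)) * a_n.

Check with a_0 = 1, a_1 = 2 (apply the recurrence for n = 0, 1, 2, 3): a_0 = 1, a_1 = 2, a_2 = -4, a_3 = -3, a_4 = 10/3, a_5 = 33/20.

a_(n+2) = (-n - 8) / ((n+1)(n+2)) * a_n; check: a_0 = 1, a_1 = 2, a_2 = -4, a_3 = -3, a_4 = 10/3, a_5 = 33/20


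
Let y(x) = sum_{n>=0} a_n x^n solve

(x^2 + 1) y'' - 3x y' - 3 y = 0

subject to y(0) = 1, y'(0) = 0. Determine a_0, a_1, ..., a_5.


Ansatz: y(x) = sum_{n>=0} a_n x^n, so y'(x) = sum_{n>=1} n a_n x^(n-1) and y''(x) = sum_{n>=2} n(n-1) a_n x^(n-2).
Substitute into P(x) y'' + Q(x) y' + R(x) y = 0 with P(x) = x^2 + 1, Q(x) = -3x, R(x) = -3, and match powers of x.
Initial conditions: a_0 = 1, a_1 = 0.
Setting the coefficient of each power of x to zero and solving order by order (substituting the coefficients already found):
  x^0: 2 a_2 - 3 a_0 = 0  ->  2 a_2 = 3 a_0 = 3  ->  a_2 = 3/2
  x^1: 6 a_3 - 6 a_1 = 0  ->  6 a_3 = 6 a_1 = 0  ->  a_3 = 0
  x^2: 12 a_4 - 7 a_2 = 0  ->  12 a_4 = 7 a_2 = 21/2  ->  a_4 = 7/8
  x^3: 20 a_5 - 6 a_3 = 0  ->  20 a_5 = 6 a_3 = 0  ->  a_5 = 0
Truncated series: y(x) = 1 + (3/2) x^2 + (7/8) x^4 + O(x^6).

a_0 = 1; a_1 = 0; a_2 = 3/2; a_3 = 0; a_4 = 7/8; a_5 = 0


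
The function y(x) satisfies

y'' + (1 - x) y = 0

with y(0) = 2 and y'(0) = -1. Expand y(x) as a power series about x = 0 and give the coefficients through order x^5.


Ansatz: y(x) = sum_{n>=0} a_n x^n, so y'(x) = sum_{n>=1} n a_n x^(n-1) and y''(x) = sum_{n>=2} n(n-1) a_n x^(n-2).
Substitute into P(x) y'' + Q(x) y' + R(x) y = 0 with P(x) = 1, Q(x) = 0, R(x) = 1 - x, and match powers of x.
Initial conditions: a_0 = 2, a_1 = -1.
Setting the coefficient of each power of x to zero and solving order by order (substituting the coefficients already found):
  x^0: 2 a_2 + a_0 = 0  ->  2 a_2 = -a_0 = -2  ->  a_2 = -1
  x^1: 6 a_3 + a_1 - a_0 = 0  ->  6 a_3 = -a_1 + a_0 = 3  ->  a_3 = 1/2
  x^2: 12 a_4 + a_2 - a_1 = 0  ->  12 a_4 = -a_2 + a_1 = 0  ->  a_4 = 0
  x^3: 20 a_5 + a_3 - a_2 = 0  ->  20 a_5 = -a_3 + a_2 = -3/2  ->  a_5 = -3/40
Truncated series: y(x) = 2 - x - x^2 + (1/2) x^3 - (3/40) x^5 + O(x^6).

a_0 = 2; a_1 = -1; a_2 = -1; a_3 = 1/2; a_4 = 0; a_5 = -3/40


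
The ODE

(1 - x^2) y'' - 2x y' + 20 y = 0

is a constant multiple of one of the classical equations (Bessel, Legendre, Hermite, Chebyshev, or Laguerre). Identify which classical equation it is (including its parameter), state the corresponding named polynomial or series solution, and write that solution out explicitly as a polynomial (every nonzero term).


The equation is already in a standard form:  (1 - x^2) y'' - 2x y' + 20 y = 0.
This matches the Legendre equation (1 - x^2) y'' - 2x y' + n(n+1) y = 0 (note the -2x y' term) with n(n+1) = 20, so n = 4; the polynomial solution is P_4(x).
With y = sum_k a_k x^k, matching x^k gives (k+2)(k+1) a_{k+2} = [k(k+1) - n(n+1)] a_k = (k - 4)(k + 5) a_k. The right side vanishes at k = 4, so the series with the parity of 4 terminates at degree 4.
Standard normalization (P_n(1) = 1): leading coefficient (2n)!/(2^n (n!)^2) = 40320/(16*576) = 35/8, so a_4 = 35/8. Work downward with a_k = (k+1)(k+2) a_{k+2} / ((k - 4)(k + 5)):
  a_2 = (3)(4)(35/8) / ((2 - 4)(2 + 5)) = (105/2)/(-14) = -15/4
  a_0 = (1)(2)(-15/4) / ((0 - 4)(0 + 5)) = (-15/2)/(-20) = 3/8
Hence P_4(x) = 35 x^4/8 - 15 x^2/4 + 3/8.

P_4(x); series = 35 x^4/8 - 15 x^2/4 + 3/8


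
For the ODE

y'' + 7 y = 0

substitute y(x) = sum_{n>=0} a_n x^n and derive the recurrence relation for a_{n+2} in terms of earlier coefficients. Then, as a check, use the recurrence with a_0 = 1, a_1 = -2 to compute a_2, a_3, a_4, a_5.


Substitute y = sum_n a_n x^n into y'' + (const) y = 0.
y''(x) = sum_{n>=0} (n+2)(n+1) a_{n+2} x^n.
The ODE becomes sum_n [(n+2)(n+1) a_{n+2} + 7 a_n] x^n = 0.
Setting each coefficient to zero gives the recurrence:
  (n+2)(n+1) a_{n+2} + 7 a_n = 0,
  a_{n+2} = -7 / ((n+1)(n+2)) a_n.

Check with a_0 = 1, a_1 = -2 (apply the recurrence for n = 0, 1, 2, 3): a_0 = 1, a_1 = -2, a_2 = -7/2, a_3 = 7/3, a_4 = 49/24, a_5 = -49/60.

a_{n+2} = -7/((n+1)(n+2)) * a_n; check: a_0 = 1, a_1 = -2, a_2 = -7/2, a_3 = 7/3, a_4 = 49/24, a_5 = -49/60


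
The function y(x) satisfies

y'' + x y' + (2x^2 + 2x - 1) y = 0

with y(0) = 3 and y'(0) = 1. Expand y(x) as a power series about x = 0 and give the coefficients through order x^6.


Ansatz: y(x) = sum_{n>=0} a_n x^n, so y'(x) = sum_{n>=1} n a_n x^(n-1) and y''(x) = sum_{n>=2} n(n-1) a_n x^(n-2).
Substitute into P(x) y'' + Q(x) y' + R(x) y = 0 with P(x) = 1, Q(x) = x, R(x) = 2x^2 + 2x - 1, and match powers of x.
Initial conditions: a_0 = 3, a_1 = 1.
Setting the coefficient of each power of x to zero and solving order by order (substituting the coefficients already found):
  x^0: 2 a_2 - a_0 = 0  ->  2 a_2 = a_0 = 3  ->  a_2 = 3/2
  x^1: 6 a_3 + 2 a_0 = 0  ->  6 a_3 = -2 a_0 = -6  ->  a_3 = -1
  x^2: 12 a_4 + a_2 + 2 a_1 + 2 a_0 = 0  ->  12 a_4 = -a_2 - 2 a_1 - 2 a_0 = -19/2  ->  a_4 = -19/24
  x^3: 20 a_5 + 2 a_3 + 2 a_2 + 2 a_1 = 0  ->  20 a_5 = -2 a_3 - 2 a_2 - 2 a_1 = -3  ->  a_5 = -3/20
  x^4: 30 a_6 + 3 a_4 + 2 a_3 + 2 a_2 = 0  ->  30 a_6 = -3 a_4 - 2 a_3 - 2 a_2 = 11/8  ->  a_6 = 11/240
Truncated series: y(x) = 3 + x + (3/2) x^2 - x^3 - (19/24) x^4 - (3/20) x^5 + (11/240) x^6 + O(x^7).

a_0 = 3; a_1 = 1; a_2 = 3/2; a_3 = -1; a_4 = -19/24; a_5 = -3/20; a_6 = 11/240


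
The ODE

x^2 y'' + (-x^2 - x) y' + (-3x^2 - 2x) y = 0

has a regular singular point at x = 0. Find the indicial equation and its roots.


Divide by x^2 to reach normal form y'' + P_1(x) y' + P_2(x) y = 0 with P_1(x) = -1 - 1/x and P_2(x) = -3 - 2/x.
x = 0 is a singular point because the y'-coefficient -1 - 1/x has a pole at x = 0 and the y-coefficient -3 - 2/x has a pole at x = 0.
It is a regular singular point because x P_1(x) = p(x) = -x - 1 and x^2 P_2(x) = q(x) = -3x^2 - 2x are polynomials, hence analytic at x = 0.
p(0) = -1,  q(0) = 0.
Indicial equation: r(r-1) + p(0) r + q(0) = 0, i.e. r^2 + (p(0) - 1) r + q(0) = 0, i.e. r^2 - 2 r = 0.
Discriminant: (-2)^2 - 4(0) = 4, so r = (2 ± 2)/2.
Solving: r_1 = 2, r_2 = 0.

indicial: r^2 - 2 r = 0; roots r_1 = 2, r_2 = 0


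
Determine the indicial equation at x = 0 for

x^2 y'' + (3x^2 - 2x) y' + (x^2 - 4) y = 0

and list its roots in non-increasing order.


Divide by x^2 to reach normal form y'' + P_1(x) y' + P_2(x) y = 0 with P_1(x) = 3 - 2/x and P_2(x) = 1 - 4/x^2.
x = 0 is a singular point because the y'-coefficient 3 - 2/x has a pole at x = 0 and the y-coefficient 1 - 4/x^2 has a pole at x = 0.
It is a regular singular point because x P_1(x) = p(x) = 3x - 2 and x^2 P_2(x) = q(x) = x^2 - 4 are polynomials, hence analytic at x = 0.
p(0) = -2,  q(0) = -4.
Indicial equation: r(r-1) + p(0) r + q(0) = 0, i.e. r^2 + (p(0) - 1) r + q(0) = 0, i.e. r^2 - 3 r - 4 = 0.
Discriminant: (-3)^2 - 4(-4) = 25, so r = (3 ± 5)/2.
Solving: r_1 = 4, r_2 = -1.

indicial: r^2 - 3 r - 4 = 0; roots r_1 = 4, r_2 = -1


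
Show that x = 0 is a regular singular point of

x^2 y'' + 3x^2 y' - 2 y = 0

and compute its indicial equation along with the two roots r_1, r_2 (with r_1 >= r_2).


Divide by x^2 to reach normal form y'' + P_1(x) y' + P_2(x) y = 0 with P_1(x) = 3 and P_2(x) = -2/x^2.
x = 0 is a singular point because the y-coefficient -2/x^2 has a pole at x = 0.
It is a regular singular point because x P_1(x) = p(x) = 3x and x^2 P_2(x) = q(x) = -2 are polynomials, hence analytic at x = 0.
p(0) = 0,  q(0) = -2.
Indicial equation: r(r-1) + p(0) r + q(0) = 0, i.e. r^2 + (p(0) - 1) r + q(0) = 0, i.e. r^2 - 1 r - 2 = 0.
Discriminant: (-1)^2 - 4(-2) = 9, so r = (1 ± 3)/2.
Solving: r_1 = 2, r_2 = -1.

indicial: r^2 - 1 r - 2 = 0; roots r_1 = 2, r_2 = -1


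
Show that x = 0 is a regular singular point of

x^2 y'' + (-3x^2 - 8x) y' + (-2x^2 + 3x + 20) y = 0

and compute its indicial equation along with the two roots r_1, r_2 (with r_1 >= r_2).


Divide by x^2 to reach normal form y'' + P_1(x) y' + P_2(x) y = 0 with P_1(x) = -3 - 8/x and P_2(x) = -2 + 3/x + 20/x^2.
x = 0 is a singular point because the y'-coefficient -3 - 8/x has a pole at x = 0 and the y-coefficient -2 + 3/x + 20/x^2 has a pole at x = 0.
It is a regular singular point because x P_1(x) = p(x) = -3x - 8 and x^2 P_2(x) = q(x) = -2x^2 + 3x + 20 are polynomials, hence analytic at x = 0.
p(0) = -8,  q(0) = 20.
Indicial equation: r(r-1) + p(0) r + q(0) = 0, i.e. r^2 + (p(0) - 1) r + q(0) = 0, i.e. r^2 - 9 r + 20 = 0.
Discriminant: (-9)^2 - 4(20) = 1, so r = (9 ± 1)/2.
Solving: r_1 = 5, r_2 = 4.

indicial: r^2 - 9 r + 20 = 0; roots r_1 = 5, r_2 = 4
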